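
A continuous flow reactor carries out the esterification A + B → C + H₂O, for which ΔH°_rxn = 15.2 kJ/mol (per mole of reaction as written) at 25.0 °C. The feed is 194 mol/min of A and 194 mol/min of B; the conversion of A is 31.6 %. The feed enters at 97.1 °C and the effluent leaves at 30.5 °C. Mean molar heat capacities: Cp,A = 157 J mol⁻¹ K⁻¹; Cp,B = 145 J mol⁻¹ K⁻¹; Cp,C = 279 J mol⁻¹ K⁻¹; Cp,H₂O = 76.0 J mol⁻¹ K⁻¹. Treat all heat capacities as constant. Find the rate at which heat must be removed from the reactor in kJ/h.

Q_out = 177000 kJ/h

Extent of reaction ξ = 0.316 × 194 = 61.304 mol/min
Reaction term: ξ·ΔH°_rxn = 61.304 × 15.2 = 931.82 kJ/min
Sensible, feed 97.1→25 °C: -4224.2 kJ/min
Outlet flows (mol/min): A 132.7, B 132.7, C 61.304, H₂O 61.304
Sensible, products 25→30.5 °C: 340.1 kJ/min
Q = ΔH = -2952.3 kJ/min = -49.204 kW
Heat removed = 177140 kJ/h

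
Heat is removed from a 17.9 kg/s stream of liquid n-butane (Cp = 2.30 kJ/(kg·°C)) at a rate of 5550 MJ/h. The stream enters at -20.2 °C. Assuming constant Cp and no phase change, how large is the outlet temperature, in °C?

Q = 5550 MJ/h = 1541.7 kJ/s
ΔT = Q/(ṁ·Cp) = 1541.7/(17.9×2.30) = 37.446 K
T_out = -20.2 − 37.446 = -57.646 °C

T_out = -57.6 °C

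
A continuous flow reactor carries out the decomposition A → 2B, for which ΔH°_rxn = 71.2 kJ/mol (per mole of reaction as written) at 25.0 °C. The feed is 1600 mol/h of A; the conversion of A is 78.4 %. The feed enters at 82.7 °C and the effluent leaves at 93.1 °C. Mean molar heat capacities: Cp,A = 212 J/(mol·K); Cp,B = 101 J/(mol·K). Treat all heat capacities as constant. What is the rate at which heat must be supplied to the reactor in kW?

Q_in = 25.6 kW

Extent of reaction ξ = 0.784 × 1600 = 1254.4 mol/h
Reaction term: ξ·ΔH°_rxn = 1254.4 × 71.2 = 89313 kJ/h
Sensible, feed 82.7→25 °C: -19572 kJ/h
Outlet flows (mol/h): A 345.6, B 2508.8
Sensible, products 25→93.1 °C: 22245 kJ/h
Q = ΔH = 91987 kJ/h = 25.552 kW
Heat supplied = 25.552 kW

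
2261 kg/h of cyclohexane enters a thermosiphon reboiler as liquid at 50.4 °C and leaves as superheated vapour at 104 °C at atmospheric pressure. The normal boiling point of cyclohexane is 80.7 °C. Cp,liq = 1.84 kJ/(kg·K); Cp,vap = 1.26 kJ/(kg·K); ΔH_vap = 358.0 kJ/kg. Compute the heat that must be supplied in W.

liquid 50.4→80.7 °C: 55.752 kJ/kg
vaporisation at 80.7 °C: 358 kJ/kg
vapour 80.7→104 °C: 29.358 kJ/kg
Δh = 55.752 + 358 + 29.358 = 443.11 kJ/kg
Q = ṁ·Δh = 2261 kg/h × 443.11 kJ/kg = 1.0019e+06 kJ/h
|Q| = 278.3 kW = 278300 W

Q = 278000 W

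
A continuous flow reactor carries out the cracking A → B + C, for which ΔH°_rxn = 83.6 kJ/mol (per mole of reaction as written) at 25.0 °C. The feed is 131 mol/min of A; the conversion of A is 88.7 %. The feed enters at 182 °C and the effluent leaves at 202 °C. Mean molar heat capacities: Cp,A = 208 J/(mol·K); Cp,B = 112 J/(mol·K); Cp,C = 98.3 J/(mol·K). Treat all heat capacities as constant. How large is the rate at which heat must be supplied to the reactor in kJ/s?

Extent of reaction ξ = 0.887 × 131 = 116.2 mol/min
Reaction term: ξ·ΔH°_rxn = 116.2 × 83.6 = 9714.1 kJ/min
Sensible, feed 182→25 °C: -4277.9 kJ/min
Outlet flows (mol/min): A 14.803, B 116.2, C 116.2
Sensible, products 25→202 °C: 4870.2 kJ/min
Q = ΔH = 10306 kJ/min = 171.77 kW
Heat supplied = 171.77 kJ/s

Q_in = 172 kJ/s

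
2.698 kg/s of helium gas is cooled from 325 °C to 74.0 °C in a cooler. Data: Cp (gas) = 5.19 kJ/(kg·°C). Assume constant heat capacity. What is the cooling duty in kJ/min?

Q_c = 211000 kJ/min

Q = ṁ·Cp·ΔT = 2.698 × 5.19 × (74.0 − 325) = -3514.7 kJ/s
Cooling duty = 210880 kJ/min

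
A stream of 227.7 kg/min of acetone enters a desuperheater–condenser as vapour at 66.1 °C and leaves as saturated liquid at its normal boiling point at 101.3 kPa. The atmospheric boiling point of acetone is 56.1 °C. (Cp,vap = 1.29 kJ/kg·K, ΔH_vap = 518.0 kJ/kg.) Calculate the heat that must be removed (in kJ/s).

Q_c = 2010 kJ/s

vapour 66.1→56.1 °C: -12.9 kJ/kg
condensation at 56.1 °C: -518 kJ/kg
Δh = -12.9 + -518 = -530.9 kJ/kg
Q = ṁ·Δh = 227.7 kg/min × -530.9 kJ/kg = -120890 kJ/min
|Q| = 2014.8 kW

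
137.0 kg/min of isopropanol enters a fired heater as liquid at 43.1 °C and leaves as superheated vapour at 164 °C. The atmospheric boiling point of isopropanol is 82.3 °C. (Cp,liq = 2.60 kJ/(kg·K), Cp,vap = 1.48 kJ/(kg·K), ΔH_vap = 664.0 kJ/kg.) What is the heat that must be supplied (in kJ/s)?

liquid 43.1→82.3 °C: 101.92 kJ/kg
vaporisation at 82.3 °C: 664 kJ/kg
vapour 82.3→164 °C: 120.92 kJ/kg
Δh = 101.92 + 664 + 120.92 = 886.84 kJ/kg
Q = ṁ·Δh = 137.0 kg/min × 886.84 kJ/kg = 121500 kJ/min
|Q| = 2024.9 kW

Q = 2020 kJ/s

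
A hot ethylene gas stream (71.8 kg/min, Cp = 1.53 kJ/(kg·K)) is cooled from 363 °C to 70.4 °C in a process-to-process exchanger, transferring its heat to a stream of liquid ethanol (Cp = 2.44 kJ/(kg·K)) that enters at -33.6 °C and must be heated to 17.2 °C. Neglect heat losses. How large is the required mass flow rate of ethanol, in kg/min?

Heat released by hot stream: Q = 71.8 × 1.53 × (363 − 70.4) = 32143 kJ/min
Energy balance on cold side (adiabatic exchanger): Q = ṁ_c·Cp_c·(T_c,out − T_c,in)
ṁ_c = 32143 / [2.44 × (17.2 − -33.6)] = 259.32 kg/min

ṁ_c = 259 kg/min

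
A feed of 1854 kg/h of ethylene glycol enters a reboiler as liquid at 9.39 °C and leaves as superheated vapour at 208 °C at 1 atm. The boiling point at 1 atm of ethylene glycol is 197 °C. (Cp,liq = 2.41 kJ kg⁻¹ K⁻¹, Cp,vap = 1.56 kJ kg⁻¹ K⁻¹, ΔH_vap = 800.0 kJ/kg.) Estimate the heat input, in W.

Q = 654000 W

liquid 9.39→197 °C: 452.14 kJ/kg
vaporisation at 197 °C: 800 kJ/kg
vapour 197→208 °C: 17.16 kJ/kg
Δh = 452.14 + 800 + 17.16 = 1269.3 kJ/kg
Q = ṁ·Δh = 1854 kg/h × 1269.3 kJ/kg = 2.3533e+06 kJ/h
|Q| = 653.69 kW = 653690 W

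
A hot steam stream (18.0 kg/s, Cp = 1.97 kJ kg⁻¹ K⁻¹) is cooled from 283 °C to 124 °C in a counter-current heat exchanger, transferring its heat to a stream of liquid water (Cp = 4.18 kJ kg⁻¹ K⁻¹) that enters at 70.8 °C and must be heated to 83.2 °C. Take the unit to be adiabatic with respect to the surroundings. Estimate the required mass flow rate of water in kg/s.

Heat released by hot stream: Q = 18.0 × 1.97 × (283 − 124) = 5638.1 kJ/s
Energy balance on cold side (adiabatic exchanger): Q = ṁ_c·Cp_c·(T_c,out − T_c,in)
ṁ_c = 5638.1 / [4.18 × (83.2 − 70.8)] = 108.78 kg/s

ṁ_c = 109 kg/s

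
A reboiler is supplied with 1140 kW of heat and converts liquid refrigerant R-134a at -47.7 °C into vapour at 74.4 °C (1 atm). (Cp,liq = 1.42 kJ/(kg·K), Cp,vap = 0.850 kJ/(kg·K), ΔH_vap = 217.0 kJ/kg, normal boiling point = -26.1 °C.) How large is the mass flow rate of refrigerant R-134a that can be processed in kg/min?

ṁ = 205 kg/min

Δh = 1.42×(-26.1−-47.7) + 217.0 + 0.850×(74.4−-26.1) = 333.1 kJ/kg
Q = 1140 kW = 1140 kJ/s = 68400 kJ/min
ṁ = Q/Δh = 68400 / 333.1 = 205.35 kg/min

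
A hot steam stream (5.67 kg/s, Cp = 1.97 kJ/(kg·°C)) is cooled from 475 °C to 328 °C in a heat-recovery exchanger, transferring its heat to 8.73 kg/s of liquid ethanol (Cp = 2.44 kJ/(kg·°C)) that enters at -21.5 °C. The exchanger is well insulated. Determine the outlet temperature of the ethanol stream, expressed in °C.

T_c,out = 55.6 °C

Heat released by hot stream: Q = 5.67 × 1.97 × (475 − 328) = 1642 kJ/s
Energy balance on cold side (adiabatic exchanger): Q = ṁ_c·Cp_c·(T_c,out − T_c,in)
T_c,out = -21.5 + 1642/(8.73 × 2.44) = 55.584 °C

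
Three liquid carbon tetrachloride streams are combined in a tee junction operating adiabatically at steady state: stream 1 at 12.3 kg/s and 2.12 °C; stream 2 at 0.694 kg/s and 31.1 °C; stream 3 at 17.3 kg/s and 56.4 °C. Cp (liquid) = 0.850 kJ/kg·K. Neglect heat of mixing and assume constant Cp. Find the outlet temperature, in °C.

T_out = 33.8 °C

No heat crosses the boundary, so H_out = H_in.
Σ ṁᵢCp,ᵢTᵢ = 12.3×0.850×2.12 + 0.694×0.850×31.1 + 17.3×0.850×56.4 = 869.87
Σ ṁᵢCp,ᵢ = 12.3×0.850 + 0.694×0.850 + 17.3×0.850 = 25.75
T_out = 869.87 / 25.75 = 33.782 °C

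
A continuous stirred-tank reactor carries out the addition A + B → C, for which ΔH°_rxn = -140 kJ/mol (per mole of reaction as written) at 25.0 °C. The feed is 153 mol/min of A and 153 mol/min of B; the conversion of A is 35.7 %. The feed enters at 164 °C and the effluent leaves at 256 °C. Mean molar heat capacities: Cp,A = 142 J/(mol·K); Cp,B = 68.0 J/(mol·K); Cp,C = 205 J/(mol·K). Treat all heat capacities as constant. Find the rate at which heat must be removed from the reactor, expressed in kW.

Extent of reaction ξ = 0.357 × 153 = 54.621 mol/min
Reaction term: ξ·ΔH°_rxn = 54.621 × -140 = -7646.9 kJ/min
Sensible, feed 164→25 °C: -4466.1 kJ/min
Outlet flows (mol/min): A 98.379, B 98.379, C 54.621
Sensible, products 25→256 °C: 7358.9 kJ/min
Q = ΔH = -4754.1 kJ/min = -79.234 kW
Heat removed = 79.234 kW

Q_out = 79.2 kW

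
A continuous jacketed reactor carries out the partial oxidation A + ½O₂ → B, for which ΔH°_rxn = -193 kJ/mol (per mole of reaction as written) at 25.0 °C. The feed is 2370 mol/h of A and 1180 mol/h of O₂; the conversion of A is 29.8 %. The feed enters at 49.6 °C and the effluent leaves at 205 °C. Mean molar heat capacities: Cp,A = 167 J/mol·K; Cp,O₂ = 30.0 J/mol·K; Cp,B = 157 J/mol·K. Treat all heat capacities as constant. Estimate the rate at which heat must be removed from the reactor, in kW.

Extent of reaction ξ = 0.298 × 2370 = 706.26 mol/h
Reaction term: ξ·ΔH°_rxn = 706.26 × -193 = -136310 kJ/h
Sensible, feed 49.6→25 °C: -10607 kJ/h
Outlet flows (mol/h): A 1663.7, O₂ 826.87, B 706.26
Sensible, products 25→205 °C: 74436 kJ/h
Q = ΔH = -72479 kJ/h = -20.133 kW
Heat removed = 20.133 kW

Q_out = 20.1 kW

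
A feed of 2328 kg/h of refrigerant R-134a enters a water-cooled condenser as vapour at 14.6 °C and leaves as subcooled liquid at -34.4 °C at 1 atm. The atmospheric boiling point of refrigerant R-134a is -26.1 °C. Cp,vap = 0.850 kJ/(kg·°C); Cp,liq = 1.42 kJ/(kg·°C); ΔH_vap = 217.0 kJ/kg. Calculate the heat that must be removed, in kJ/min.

Q_c = 10200 kJ/min

vapour 14.6→-26.1 °C: -34.595 kJ/kg
condensation at -26.1 °C: -217 kJ/kg
liquid -26.1→-34.4 °C: -11.786 kJ/kg
Δh = -34.595 + -217 + -11.786 = -263.38 kJ/kg
Q = ṁ·Δh = 2328 kg/h × -263.38 kJ/kg = -613150 kJ/h
|Q| = 170.32 kW = 10219 kJ/min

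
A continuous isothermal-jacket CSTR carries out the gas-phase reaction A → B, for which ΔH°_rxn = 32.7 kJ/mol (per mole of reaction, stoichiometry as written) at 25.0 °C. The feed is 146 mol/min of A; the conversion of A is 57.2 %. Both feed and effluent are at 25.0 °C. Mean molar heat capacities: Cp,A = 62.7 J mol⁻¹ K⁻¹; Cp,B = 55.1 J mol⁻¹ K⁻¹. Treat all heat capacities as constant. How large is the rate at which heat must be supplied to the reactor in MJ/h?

Q_in = 164 MJ/h

Extent of reaction ξ = 0.572 × 146 = 83.512 mol/min
Reaction term: ξ·ΔH°_rxn = 83.512 × 32.7 = 2730.8 kJ/min
Q = ΔH = 2730.8 kJ/min = 45.514 kW
Heat supplied = 163.85 MJ/h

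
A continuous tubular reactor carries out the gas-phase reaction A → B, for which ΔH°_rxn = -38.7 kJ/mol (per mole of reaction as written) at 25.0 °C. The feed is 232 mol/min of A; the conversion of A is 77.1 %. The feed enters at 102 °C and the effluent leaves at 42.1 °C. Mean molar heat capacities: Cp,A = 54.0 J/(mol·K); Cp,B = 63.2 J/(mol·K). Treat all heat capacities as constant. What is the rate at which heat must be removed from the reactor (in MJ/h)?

Q_out = 459 MJ/h

Extent of reaction ξ = 0.771 × 232 = 178.87 mol/min
Reaction term: ξ·ΔH°_rxn = 178.87 × -38.7 = -6922.3 kJ/min
Sensible, feed 102→25 °C: -964.66 kJ/min
Outlet flows (mol/min): A 53.128, B 178.87
Sensible, products 25→42.1 °C: 242.37 kJ/min
Q = ΔH = -7644.6 kJ/min = -127.41 kW
Heat removed = 458.68 MJ/h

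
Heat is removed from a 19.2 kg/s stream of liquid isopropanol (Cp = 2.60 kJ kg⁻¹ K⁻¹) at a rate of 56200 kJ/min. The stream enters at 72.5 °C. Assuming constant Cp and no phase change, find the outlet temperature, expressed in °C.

Q = 56200 kJ/min = 936.67 kJ/s
ΔT = Q/(ṁ·Cp) = 936.67/(19.2×2.60) = 18.763 K
T_out = 72.5 − 18.763 = 53.737 °C

T_out = 53.7 °C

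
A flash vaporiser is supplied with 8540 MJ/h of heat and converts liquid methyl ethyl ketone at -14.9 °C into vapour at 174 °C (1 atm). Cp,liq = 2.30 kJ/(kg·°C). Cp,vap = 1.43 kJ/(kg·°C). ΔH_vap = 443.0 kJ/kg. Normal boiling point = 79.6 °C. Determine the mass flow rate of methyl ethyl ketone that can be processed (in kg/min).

Δh = 2.30×(79.6−-14.9) + 443.0 + 1.43×(174−79.6) = 795.34 kJ/kg
Q = 8540 MJ/h = 2372.2 kJ/s = 142330 kJ/min
ṁ = Q/Δh = 142330 / 795.34 = 178.96 kg/min

ṁ = 179 kg/min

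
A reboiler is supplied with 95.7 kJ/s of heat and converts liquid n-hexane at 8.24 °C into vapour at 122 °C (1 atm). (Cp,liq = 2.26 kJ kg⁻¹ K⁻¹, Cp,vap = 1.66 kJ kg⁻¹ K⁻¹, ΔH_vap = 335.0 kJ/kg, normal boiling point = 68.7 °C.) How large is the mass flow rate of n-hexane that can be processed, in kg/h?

Δh = 2.26×(68.7−8.24) + 335.0 + 1.66×(122−68.7) = 560.12 kJ/kg
Q = 95.7 kJ/s = 95.7 kJ/s = 344520 kJ/h
ṁ = Q/Δh = 344520 / 560.12 = 615.09 kg/h

ṁ = 615 kg/h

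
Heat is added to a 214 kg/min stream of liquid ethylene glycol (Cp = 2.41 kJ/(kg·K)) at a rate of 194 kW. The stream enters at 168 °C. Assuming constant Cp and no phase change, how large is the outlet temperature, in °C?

T_out = 191 °C

Q = 194 kW = 11640 kJ/min
ΔT = Q/(ṁ·Cp) = 11640/(214×2.41) = 22.57 K
T_out = 168 + 22.57 = 190.57 °C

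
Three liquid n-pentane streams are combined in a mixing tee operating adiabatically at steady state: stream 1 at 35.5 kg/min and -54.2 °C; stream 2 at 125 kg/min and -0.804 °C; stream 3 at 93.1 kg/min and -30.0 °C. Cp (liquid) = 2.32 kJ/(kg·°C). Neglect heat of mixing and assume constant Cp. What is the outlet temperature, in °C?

Adiabatic, steady state ⇒ Σ ṁᵢCp,ᵢ(T_out − Tᵢ) = 0
Σ ṁᵢCp,ᵢTᵢ = 35.5×2.32×-54.2 + 125×2.32×-0.804 + 93.1×2.32×-30.0 = -11177
Σ ṁᵢCp,ᵢ = 35.5×2.32 + 125×2.32 + 93.1×2.32 = 588.35
T_out = -11177 / 588.35 = -18.997 °C

T_out = -19.0 °C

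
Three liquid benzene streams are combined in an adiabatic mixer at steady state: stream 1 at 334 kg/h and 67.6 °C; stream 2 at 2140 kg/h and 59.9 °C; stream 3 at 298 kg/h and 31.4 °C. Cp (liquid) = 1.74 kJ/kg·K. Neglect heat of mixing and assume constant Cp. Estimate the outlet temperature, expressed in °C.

Energy balance with Q = 0: Σ ṁᵢCp,ᵢ(T_out − Tᵢ) = 0
T_out = Σ ṁᵢCp,ᵢTᵢ / Σ ṁᵢCp,ᵢ
      = 278610 / 4823.3 = 57.764 °C

T_out = 57.8 °C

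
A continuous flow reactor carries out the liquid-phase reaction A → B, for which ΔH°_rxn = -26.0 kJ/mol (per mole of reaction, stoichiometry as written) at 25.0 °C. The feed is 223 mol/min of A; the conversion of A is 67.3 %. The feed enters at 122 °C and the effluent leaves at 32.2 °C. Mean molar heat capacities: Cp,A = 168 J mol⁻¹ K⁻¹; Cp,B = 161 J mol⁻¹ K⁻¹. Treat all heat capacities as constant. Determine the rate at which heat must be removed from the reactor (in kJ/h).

Extent of reaction ξ = 0.673 × 223 = 150.08 mol/min
Reaction term: ξ·ΔH°_rxn = 150.08 × -26.0 = -3902.1 kJ/min
Sensible, feed 122→25 °C: -3634 kJ/min
Outlet flows (mol/min): A 72.921, B 150.08
Sensible, products 25→32.2 °C: 262.18 kJ/min
Q = ΔH = -7273.9 kJ/min = -121.23 kW
Heat removed = 436430 kJ/h

Q_out = 436000 kJ/h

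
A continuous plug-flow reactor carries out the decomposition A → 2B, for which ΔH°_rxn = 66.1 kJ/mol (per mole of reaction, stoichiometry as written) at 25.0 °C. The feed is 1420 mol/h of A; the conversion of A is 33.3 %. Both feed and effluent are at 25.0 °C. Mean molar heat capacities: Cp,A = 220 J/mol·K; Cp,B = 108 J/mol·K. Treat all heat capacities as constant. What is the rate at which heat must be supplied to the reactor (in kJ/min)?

Q_in = 521 kJ/min

Extent of reaction ξ = 0.333 × 1420 = 472.86 mol/h
Reaction term: ξ·ΔH°_rxn = 472.86 × 66.1 = 31256 kJ/h
Q = ΔH = 31256 kJ/h = 8.6822 kW
Heat supplied = 520.93 kJ/min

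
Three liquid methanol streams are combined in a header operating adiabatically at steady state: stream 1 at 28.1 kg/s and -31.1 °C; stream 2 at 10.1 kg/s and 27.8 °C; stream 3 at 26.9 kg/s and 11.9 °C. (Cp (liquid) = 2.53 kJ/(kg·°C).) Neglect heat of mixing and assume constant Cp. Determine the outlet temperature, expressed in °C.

T_out = -4.19 °C

Adiabatic, steady state ⇒ Σ ṁᵢCp,ᵢ(T_out − Tᵢ) = 0
Σ ṁᵢCp,ᵢTᵢ = 28.1×2.53×-31.1 + 10.1×2.53×27.8 + 26.9×2.53×11.9 = -690.74
Σ ṁᵢCp,ᵢ = 28.1×2.53 + 10.1×2.53 + 26.9×2.53 = 164.7
T_out = -690.74 / 164.7 = -4.1939 °C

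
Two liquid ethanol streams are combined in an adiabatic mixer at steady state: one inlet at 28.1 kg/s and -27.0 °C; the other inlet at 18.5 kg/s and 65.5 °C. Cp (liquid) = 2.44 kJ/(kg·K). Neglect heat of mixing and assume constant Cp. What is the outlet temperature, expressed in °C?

Adiabatic, steady state ⇒ Σ ṁᵢCp,ᵢ(T_out − Tᵢ) = 0
Σ ṁᵢCp,ᵢTᵢ = 28.1×2.44×-27.0 + 18.5×2.44×65.5 = 1105.4
Σ ṁᵢCp,ᵢ = 28.1×2.44 + 18.5×2.44 = 113.7
T_out = 1105.4 / 113.7 = 9.7221 °C

T_out = 9.72 °C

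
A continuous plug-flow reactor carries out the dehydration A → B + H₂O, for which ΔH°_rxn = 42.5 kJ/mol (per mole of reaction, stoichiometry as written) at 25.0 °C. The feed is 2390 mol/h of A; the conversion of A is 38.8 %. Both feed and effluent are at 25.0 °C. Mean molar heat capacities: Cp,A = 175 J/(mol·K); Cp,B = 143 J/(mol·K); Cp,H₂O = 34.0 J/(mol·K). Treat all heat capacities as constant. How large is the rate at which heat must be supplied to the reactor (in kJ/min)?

Extent of reaction ξ = 0.388 × 2390 = 927.32 mol/h
Reaction term: ξ·ΔH°_rxn = 927.32 × 42.5 = 39411 kJ/h
Q = ΔH = 39411 kJ/h = 10.948 kW
Heat supplied = 656.85 kJ/min

Q_in = 657 kJ/min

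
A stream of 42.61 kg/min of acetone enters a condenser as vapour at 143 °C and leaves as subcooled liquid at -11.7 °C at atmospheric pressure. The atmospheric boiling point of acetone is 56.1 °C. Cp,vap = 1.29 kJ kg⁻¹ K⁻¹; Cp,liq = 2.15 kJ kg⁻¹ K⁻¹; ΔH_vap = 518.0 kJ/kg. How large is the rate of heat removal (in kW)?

Q_c = 551 kW

vapour 143→56.1 °C: -112.1 kJ/kg
condensation at 56.1 °C: -518 kJ/kg
liquid 56.1→-11.7 °C: -145.77 kJ/kg
Δh = -112.1 + -518 + -145.77 = -775.87 kJ/kg
Q = ṁ·Δh = 42.61 kg/min × -775.87 kJ/kg = -33060 kJ/min
|Q| = 551 kW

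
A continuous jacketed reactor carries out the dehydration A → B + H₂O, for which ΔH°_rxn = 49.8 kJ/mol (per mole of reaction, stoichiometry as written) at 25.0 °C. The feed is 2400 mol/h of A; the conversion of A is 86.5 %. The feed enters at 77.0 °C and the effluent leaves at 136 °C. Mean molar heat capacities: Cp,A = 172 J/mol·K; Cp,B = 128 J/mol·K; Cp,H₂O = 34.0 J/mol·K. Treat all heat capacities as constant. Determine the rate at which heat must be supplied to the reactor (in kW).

Extent of reaction ξ = 0.865 × 2400 = 2076 mol/h
Reaction term: ξ·ΔH°_rxn = 2076 × 49.8 = 103380 kJ/h
Sensible, feed 77.0→25 °C: -21466 kJ/h
Outlet flows (mol/h): A 324, B 2076, H₂O 2076
Sensible, products 25→136 °C: 43516 kJ/h
Q = ΔH = 125440 kJ/h = 34.843 kW
Heat supplied = 34.843 kW

Q_in = 34.8 kW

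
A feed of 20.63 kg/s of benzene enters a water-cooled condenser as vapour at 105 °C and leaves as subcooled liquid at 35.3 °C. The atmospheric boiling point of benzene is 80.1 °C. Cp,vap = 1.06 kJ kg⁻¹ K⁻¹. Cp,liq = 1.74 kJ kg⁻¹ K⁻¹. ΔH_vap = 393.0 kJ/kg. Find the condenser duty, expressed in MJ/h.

Q_c = 36900 MJ/h

vapour 105→80.1 °C: -26.394 kJ/kg
condensation at 80.1 °C: -393 kJ/kg
liquid 80.1→35.3 °C: -77.952 kJ/kg
Δh = -26.394 + -393 + -77.952 = -497.35 kJ/kg
Q = ṁ·Δh = 20.63 kg/s × -497.35 kJ/kg = -10260 kJ/s
|Q| = 10260 kW = 36937 MJ/h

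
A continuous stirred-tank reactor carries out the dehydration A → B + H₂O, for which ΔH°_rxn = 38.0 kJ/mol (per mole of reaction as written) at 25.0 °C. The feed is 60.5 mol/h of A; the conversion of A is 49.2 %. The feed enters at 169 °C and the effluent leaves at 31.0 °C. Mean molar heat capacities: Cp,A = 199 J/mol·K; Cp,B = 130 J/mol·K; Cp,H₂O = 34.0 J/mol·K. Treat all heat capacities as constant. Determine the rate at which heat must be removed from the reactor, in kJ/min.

Extent of reaction ξ = 0.492 × 60.5 = 29.766 mol/h
Reaction term: ξ·ΔH°_rxn = 29.766 × 38.0 = 1131.1 kJ/h
Sensible, feed 169→25 °C: -1733.7 kJ/h
Outlet flows (mol/h): A 30.734, B 29.766, H₂O 29.766
Sensible, products 25→31.0 °C: 65.986 kJ/h
Q = ΔH = -536.59 kJ/h = -0.14905 kW
Heat removed = 8.9432 kJ/min

Q_out = 8.94 kJ/min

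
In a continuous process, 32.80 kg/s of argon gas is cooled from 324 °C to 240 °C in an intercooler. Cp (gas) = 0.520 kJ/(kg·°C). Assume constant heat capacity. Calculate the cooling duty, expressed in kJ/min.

Q_c = 86000 kJ/min

Q = ṁ·Cp·ΔT = 32.80 × 0.520 × (240 − 324) = -1432.7 kJ/s
Cooling duty = 85962 kJ/min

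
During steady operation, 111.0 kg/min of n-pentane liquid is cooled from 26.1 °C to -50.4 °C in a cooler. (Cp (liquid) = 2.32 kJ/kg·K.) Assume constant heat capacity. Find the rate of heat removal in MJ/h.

Q_c = 1180 MJ/h

Q = ṁ·Cp·ΔT = 111.0 × 2.32 × (-50.4 − 26.1) = -19700 kJ/min
Converting: 19700 / 60 s = 328.34 kW
Cooling duty = 1182 MJ/h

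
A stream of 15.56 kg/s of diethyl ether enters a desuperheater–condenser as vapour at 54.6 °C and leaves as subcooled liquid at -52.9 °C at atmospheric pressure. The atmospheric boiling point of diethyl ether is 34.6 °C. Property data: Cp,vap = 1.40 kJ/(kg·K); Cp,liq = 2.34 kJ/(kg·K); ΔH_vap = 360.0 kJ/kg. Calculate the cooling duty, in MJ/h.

vapour 54.6→34.6 °C: -28 kJ/kg
condensation at 34.6 °C: -360 kJ/kg
liquid 34.6→-52.9 °C: -204.75 kJ/kg
Δh = -28 + -360 + -204.75 = -592.75 kJ/kg
Q = ṁ·Δh = 15.56 kg/s × -592.75 kJ/kg = -9223.2 kJ/s
|Q| = 9223.2 kW = 33203 MJ/h

Q_c = 33200 MJ/h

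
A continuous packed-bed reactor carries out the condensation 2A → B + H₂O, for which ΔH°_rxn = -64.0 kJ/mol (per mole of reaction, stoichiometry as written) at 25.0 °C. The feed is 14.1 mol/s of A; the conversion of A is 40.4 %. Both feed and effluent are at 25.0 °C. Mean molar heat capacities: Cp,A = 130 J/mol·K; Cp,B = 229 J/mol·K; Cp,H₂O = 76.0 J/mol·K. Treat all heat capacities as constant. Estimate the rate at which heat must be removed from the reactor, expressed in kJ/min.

Extent of reaction ξ = 0.404 × 14.1 / 2 = 2.8482 mol/s
Reaction term: ξ·ΔH°_rxn = 2.8482 × -64.0 = -182.28 kJ/s
Q = ΔH = -182.28 kJ/s = -182.28 kW
Heat removed = 10937 kJ/min

Q_out = 10900 kJ/min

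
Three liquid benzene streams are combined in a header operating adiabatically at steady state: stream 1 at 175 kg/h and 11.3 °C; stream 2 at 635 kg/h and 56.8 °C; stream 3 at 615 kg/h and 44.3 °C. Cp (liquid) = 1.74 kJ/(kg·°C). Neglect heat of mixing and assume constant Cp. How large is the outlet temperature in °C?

Energy balance with Q = 0: Σ ṁᵢCp,ᵢ(T_out − Tᵢ) = 0
Σ ṁᵢCp,ᵢTᵢ = 175×1.74×11.3 + 635×1.74×56.8 + 615×1.74×44.3 = 113600
Σ ṁᵢCp,ᵢ = 175×1.74 + 635×1.74 + 615×1.74 = 2479.5
T_out = 113600 / 2479.5 = 45.818 °C

T_out = 45.8 °C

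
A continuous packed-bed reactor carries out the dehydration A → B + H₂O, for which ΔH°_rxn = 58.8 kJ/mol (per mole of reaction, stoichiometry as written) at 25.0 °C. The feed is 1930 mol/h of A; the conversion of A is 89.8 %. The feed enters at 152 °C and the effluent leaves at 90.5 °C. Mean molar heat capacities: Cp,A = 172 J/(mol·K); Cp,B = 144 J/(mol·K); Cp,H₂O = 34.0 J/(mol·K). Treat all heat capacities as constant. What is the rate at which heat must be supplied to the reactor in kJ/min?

Q_in = 1370 kJ/min

Extent of reaction ξ = 0.898 × 1930 = 1733.1 mol/h
Reaction term: ξ·ΔH°_rxn = 1733.1 × 58.8 = 101910 kJ/h
Sensible, feed 152→25 °C: -42159 kJ/h
Outlet flows (mol/h): A 196.86, B 1733.1, H₂O 1733.1
Sensible, products 25→90.5 °C: 22425 kJ/h
Q = ΔH = 82174 kJ/h = 22.826 kW
Heat supplied = 1369.6 kJ/min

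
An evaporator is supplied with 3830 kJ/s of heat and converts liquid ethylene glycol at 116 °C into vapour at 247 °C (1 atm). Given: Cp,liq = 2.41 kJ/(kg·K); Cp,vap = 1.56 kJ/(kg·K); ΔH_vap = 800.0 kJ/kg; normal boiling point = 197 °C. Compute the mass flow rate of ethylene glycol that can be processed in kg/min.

Δh = 2.41×(197−116) + 800.0 + 1.56×(247−197) = 1073.2 kJ/kg
Q = 3830 kJ/s = 3830 kJ/s = 229800 kJ/min
ṁ = Q/Δh = 229800 / 1073.2 = 214.12 kg/min

ṁ = 214 kg/min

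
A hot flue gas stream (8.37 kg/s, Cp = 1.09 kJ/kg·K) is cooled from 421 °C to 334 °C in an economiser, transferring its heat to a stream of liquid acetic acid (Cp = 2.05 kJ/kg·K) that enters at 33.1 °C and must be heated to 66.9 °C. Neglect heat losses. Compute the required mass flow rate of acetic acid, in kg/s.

ṁ_c = 11.5 kg/s

Heat released by hot stream: Q = 8.37 × 1.09 × (421 − 334) = 793.73 kJ/s
Energy balance on cold side (adiabatic exchanger): Q = ṁ_c·Cp_c·(T_c,out − T_c,in)
ṁ_c = 793.73 / [2.05 × (66.9 − 33.1)] = 11.455 kg/s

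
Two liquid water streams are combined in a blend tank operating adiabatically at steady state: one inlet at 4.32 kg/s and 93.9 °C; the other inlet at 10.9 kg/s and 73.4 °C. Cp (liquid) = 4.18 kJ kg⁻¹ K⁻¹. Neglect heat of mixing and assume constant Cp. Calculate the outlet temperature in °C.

Adiabatic, steady state ⇒ Σ ṁᵢCp,ᵢ(T_out − Tᵢ) = 0
T_out = Σ ṁᵢCp,ᵢTᵢ / Σ ṁᵢCp,ᵢ
      = 5039.9 / 63.62 = 79.219 °C

T_out = 79.2 °C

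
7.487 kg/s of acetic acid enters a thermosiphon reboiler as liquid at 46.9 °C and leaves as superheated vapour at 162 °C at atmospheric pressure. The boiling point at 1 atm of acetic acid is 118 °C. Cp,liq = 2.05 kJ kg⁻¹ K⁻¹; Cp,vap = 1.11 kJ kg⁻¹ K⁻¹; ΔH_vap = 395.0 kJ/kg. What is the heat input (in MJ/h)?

Q = 15900 MJ/h

liquid 46.9→118 °C: 145.75 kJ/kg
vaporisation at 118 °C: 395 kJ/kg
vapour 118→162 °C: 48.84 kJ/kg
Δh = 145.75 + 395 + 48.84 = 589.6 kJ/kg
Q = ṁ·Δh = 7.487 kg/s × 589.6 kJ/kg = 4414.3 kJ/s
|Q| = 4414.3 kW = 15891 MJ/h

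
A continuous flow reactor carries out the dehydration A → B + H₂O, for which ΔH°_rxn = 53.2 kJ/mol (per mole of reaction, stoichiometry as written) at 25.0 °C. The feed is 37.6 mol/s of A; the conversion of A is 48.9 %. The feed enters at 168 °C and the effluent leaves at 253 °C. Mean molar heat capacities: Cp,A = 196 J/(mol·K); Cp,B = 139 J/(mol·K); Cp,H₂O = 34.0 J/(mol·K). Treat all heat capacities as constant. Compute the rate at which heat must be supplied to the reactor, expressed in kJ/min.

Q_in = 90500 kJ/min

Extent of reaction ξ = 0.489 × 37.6 = 18.386 mol/s
Reaction term: ξ·ΔH°_rxn = 18.386 × 53.2 = 978.16 kJ/s
Sensible, feed 168→25 °C: -1053.9 kJ/s
Outlet flows (mol/s): A 19.214, B 18.386, H₂O 18.386
Sensible, products 25→253 °C: 1583.9 kJ/s
Q = ΔH = 1508.2 kJ/s = 1508.2 kW
Heat supplied = 90489 kJ/min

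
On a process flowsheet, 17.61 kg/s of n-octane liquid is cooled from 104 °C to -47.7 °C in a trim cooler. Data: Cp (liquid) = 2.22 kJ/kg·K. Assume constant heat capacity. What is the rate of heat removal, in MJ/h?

Q = ṁ·Cp·ΔT = 17.61 × 2.22 × (-47.7 − 104) = -5930.6 kJ/s
Cooling duty = 21350 MJ/h

Q_c = 21400 MJ/h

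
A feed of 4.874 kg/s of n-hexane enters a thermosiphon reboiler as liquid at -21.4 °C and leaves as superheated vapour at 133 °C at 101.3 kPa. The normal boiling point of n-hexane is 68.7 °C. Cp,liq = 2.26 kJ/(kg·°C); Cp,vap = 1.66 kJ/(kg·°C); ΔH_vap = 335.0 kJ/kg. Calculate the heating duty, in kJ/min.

Q = 189000 kJ/min

liquid -21.4→68.7 °C: 203.63 kJ/kg
vaporisation at 68.7 °C: 335 kJ/kg
vapour 68.7→133 °C: 106.74 kJ/kg
Δh = 203.63 + 335 + 106.74 = 645.36 kJ/kg
Q = ṁ·Δh = 4.874 kg/s × 645.36 kJ/kg = 3145.5 kJ/s
|Q| = 3145.5 kW = 188730 kJ/min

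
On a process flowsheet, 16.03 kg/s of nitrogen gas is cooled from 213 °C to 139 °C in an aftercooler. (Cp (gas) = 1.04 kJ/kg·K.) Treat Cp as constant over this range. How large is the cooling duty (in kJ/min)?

Q = ṁ·Cp·ΔT = 16.03 × 1.04 × (139 − 213) = -1233.7 kJ/s
Cooling duty = 74020 kJ/min

Q_c = 74000 kJ/min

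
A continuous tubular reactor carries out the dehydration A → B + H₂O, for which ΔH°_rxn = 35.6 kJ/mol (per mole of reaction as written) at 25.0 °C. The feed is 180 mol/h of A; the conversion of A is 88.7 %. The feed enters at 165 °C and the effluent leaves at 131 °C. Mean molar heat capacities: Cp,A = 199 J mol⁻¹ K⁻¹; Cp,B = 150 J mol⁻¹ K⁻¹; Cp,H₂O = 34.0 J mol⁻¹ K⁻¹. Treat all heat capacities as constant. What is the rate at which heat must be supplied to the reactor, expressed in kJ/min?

Extent of reaction ξ = 0.887 × 180 = 159.66 mol/h
Reaction term: ξ·ΔH°_rxn = 159.66 × 35.6 = 5683.9 kJ/h
Sensible, feed 165→25 °C: -5014.8 kJ/h
Outlet flows (mol/h): A 20.34, B 159.66, H₂O 159.66
Sensible, products 25→131 °C: 3543.1 kJ/h
Q = ΔH = 4212.2 kJ/h = 1.17 kW
Heat supplied = 70.203 kJ/min

Q_in = 70.2 kJ/min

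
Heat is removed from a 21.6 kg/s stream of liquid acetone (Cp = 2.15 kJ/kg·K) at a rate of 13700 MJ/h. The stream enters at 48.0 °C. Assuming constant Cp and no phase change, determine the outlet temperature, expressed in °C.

T_out = -33.9 °C

Q = 13700 MJ/h = 3805.6 kJ/s
ΔT = Q/(ṁ·Cp) = 3805.6/(21.6×2.15) = 81.946 K
T_out = 48.0 − 81.946 = -33.946 °C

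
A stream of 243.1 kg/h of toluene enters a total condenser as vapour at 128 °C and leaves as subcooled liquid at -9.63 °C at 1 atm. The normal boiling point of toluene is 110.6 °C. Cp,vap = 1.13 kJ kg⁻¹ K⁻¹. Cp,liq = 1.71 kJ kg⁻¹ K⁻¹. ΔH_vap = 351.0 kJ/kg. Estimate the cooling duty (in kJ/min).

vapour 128→110.6 °C: -19.662 kJ/kg
condensation at 110.6 °C: -351 kJ/kg
liquid 110.6→-9.63 °C: -205.59 kJ/kg
Δh = -19.662 + -351 + -205.59 = -576.26 kJ/kg
Q = ṁ·Δh = 243.1 kg/h × -576.26 kJ/kg = -140090 kJ/h
|Q| = 38.913 kW = 2334.8 kJ/min

Q_c = 2330 kJ/min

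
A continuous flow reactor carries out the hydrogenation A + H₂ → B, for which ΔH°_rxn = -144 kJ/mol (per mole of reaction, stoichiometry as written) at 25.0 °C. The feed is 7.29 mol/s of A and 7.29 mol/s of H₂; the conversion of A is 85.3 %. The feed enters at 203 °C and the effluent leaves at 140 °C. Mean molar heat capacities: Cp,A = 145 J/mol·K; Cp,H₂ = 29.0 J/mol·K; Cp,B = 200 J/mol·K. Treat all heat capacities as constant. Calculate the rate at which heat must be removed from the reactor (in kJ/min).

Q_out = 57400 kJ/min

Extent of reaction ξ = 0.853 × 7.29 = 6.2184 mol/s
Reaction term: ξ·ΔH°_rxn = 6.2184 × -144 = -895.45 kJ/s
Sensible, feed 203→25 °C: -225.79 kJ/s
Outlet flows (mol/s): A 1.0716, H₂ 1.0716, B 6.2184
Sensible, products 25→140 °C: 164.47 kJ/s
Q = ΔH = -956.77 kJ/s = -956.77 kW
Heat removed = 57406 kJ/min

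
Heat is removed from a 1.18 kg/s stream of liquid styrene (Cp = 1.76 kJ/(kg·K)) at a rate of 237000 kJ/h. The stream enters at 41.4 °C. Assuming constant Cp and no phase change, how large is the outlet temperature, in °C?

T_out = 9.70 °C

Q = 237000 kJ/h = 65.833 kJ/s
ΔT = Q/(ṁ·Cp) = 65.833/(1.18×1.76) = 31.699 K
T_out = 41.4 − 31.699 = 9.7006 °C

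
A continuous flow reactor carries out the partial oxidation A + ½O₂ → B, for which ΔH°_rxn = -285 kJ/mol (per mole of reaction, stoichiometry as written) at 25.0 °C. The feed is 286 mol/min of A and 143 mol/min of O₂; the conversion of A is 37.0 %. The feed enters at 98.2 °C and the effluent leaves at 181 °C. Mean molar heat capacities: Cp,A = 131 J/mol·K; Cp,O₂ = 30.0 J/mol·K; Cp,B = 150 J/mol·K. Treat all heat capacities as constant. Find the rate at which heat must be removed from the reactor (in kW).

Extent of reaction ξ = 0.370 × 286 = 105.82 mol/min
Reaction term: ξ·ΔH°_rxn = 105.82 × -285 = -30159 kJ/min
Sensible, feed 98.2→25 °C: -3056.5 kJ/min
Outlet flows (mol/min): A 180.18, O₂ 90.09, B 105.82
Sensible, products 25→181 °C: 6580 kJ/min
Q = ΔH = -26635 kJ/min = -443.92 kW
Heat removed = 443.92 kW

Q_out = 444 kW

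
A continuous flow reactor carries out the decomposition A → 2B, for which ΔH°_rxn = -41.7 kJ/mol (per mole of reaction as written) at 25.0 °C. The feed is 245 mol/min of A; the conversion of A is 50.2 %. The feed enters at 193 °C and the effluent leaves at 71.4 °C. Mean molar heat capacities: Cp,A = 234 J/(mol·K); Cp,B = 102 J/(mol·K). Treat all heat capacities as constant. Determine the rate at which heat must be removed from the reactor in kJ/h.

Q_out = 736000 kJ/h

Extent of reaction ξ = 0.502 × 245 = 122.99 mol/min
Reaction term: ξ·ΔH°_rxn = 122.99 × -41.7 = -5128.7 kJ/min
Sensible, feed 193→25 °C: -9631.4 kJ/min
Outlet flows (mol/min): A 122.01, B 245.98
Sensible, products 25→71.4 °C: 2488.9 kJ/min
Q = ΔH = -12271 kJ/min = -204.52 kW
Heat removed = 736270 kJ/h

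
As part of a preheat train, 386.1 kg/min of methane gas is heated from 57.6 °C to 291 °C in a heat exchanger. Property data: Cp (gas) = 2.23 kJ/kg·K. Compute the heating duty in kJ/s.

Q = 3350 kJ/s

Q = ṁ·Cp·ΔT = 386.1 × 2.23 × (291 − 57.6) = 200960 kJ/min
Converting: 200960 / 60 s = 3349.3 kW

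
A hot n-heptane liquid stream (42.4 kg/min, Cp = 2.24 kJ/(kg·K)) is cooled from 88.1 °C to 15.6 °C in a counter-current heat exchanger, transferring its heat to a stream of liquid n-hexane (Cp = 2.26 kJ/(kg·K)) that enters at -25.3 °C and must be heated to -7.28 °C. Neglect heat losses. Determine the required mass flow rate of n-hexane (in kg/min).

Heat released by hot stream: Q = 42.4 × 2.24 × (88.1 − 15.6) = 6885.8 kJ/min
Energy balance on cold side (adiabatic exchanger): Q = ṁ_c·Cp_c·(T_c,out − T_c,in)
ṁ_c = 6885.8 / [2.26 × (-7.28 − -25.3)] = 169.08 kg/min

ṁ_c = 169 kg/min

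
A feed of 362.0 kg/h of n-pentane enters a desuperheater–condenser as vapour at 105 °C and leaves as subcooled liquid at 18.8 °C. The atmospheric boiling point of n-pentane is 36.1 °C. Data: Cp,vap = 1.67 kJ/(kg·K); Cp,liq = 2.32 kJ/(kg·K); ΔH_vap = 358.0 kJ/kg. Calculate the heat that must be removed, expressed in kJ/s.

Q_c = 51.6 kJ/s

vapour 105→36.1 °C: -115.06 kJ/kg
condensation at 36.1 °C: -358 kJ/kg
liquid 36.1→18.8 °C: -40.136 kJ/kg
Δh = -115.06 + -358 + -40.136 = -513.2 kJ/kg
Q = ṁ·Δh = 362.0 kg/h × -513.2 kJ/kg = -185780 kJ/h
|Q| = 51.605 kW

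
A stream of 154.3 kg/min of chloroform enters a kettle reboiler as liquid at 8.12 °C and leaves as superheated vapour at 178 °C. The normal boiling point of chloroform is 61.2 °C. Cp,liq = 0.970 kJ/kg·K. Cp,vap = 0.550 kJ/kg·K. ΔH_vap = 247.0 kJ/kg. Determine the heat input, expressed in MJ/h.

liquid 8.12→61.2 °C: 51.488 kJ/kg
vaporisation at 61.2 °C: 247 kJ/kg
vapour 61.2→178 °C: 64.24 kJ/kg
Δh = 51.488 + 247 + 64.24 = 362.73 kJ/kg
Q = ṁ·Δh = 154.3 kg/min × 362.73 kJ/kg = 55969 kJ/min
|Q| = 932.81 kW = 3358.1 MJ/h

Q = 3360 MJ/h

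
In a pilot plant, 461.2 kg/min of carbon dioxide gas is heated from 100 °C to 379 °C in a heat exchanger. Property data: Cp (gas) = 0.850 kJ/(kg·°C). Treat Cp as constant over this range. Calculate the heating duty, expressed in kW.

Q = 1820 kW

Q = ṁ·Cp·ΔT = 461.2 × 0.850 × (379 − 100) = 109370 kJ/min
Converting: 109370 / 60 s = 1822.9 kW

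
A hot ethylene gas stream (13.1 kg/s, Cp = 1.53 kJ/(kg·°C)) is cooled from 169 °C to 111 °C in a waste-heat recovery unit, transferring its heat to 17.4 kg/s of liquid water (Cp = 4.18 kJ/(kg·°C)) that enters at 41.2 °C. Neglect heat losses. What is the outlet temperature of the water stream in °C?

Heat released by hot stream: Q = 13.1 × 1.53 × (169 − 111) = 1162.5 kJ/s
Energy balance on cold side (adiabatic exchanger): Q = ṁ_c·Cp_c·(T_c,out − T_c,in)
T_c,out = 41.2 + 1162.5/(17.4 × 4.18) = 57.183 °C

T_c,out = 57.2 °C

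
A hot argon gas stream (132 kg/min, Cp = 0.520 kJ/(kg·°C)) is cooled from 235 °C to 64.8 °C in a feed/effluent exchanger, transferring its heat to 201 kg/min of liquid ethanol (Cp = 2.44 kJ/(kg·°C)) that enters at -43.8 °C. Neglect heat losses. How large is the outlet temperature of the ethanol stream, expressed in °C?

T_c,out = -20.0 °C

Heat released by hot stream: Q = 132 × 0.520 × (235 − 64.8) = 11683 kJ/min
Energy balance on cold side (adiabatic exchanger): Q = ṁ_c·Cp_c·(T_c,out − T_c,in)
T_c,out = -43.8 + 11683/(201 × 2.44) = -19.979 °C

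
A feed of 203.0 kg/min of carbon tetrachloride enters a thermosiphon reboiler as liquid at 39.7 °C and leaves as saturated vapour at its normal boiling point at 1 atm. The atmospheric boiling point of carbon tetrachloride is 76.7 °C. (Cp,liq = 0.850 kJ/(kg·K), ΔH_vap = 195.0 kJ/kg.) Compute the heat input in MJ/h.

Q = 2760 MJ/h

liquid 39.7→76.7 °C: 31.45 kJ/kg
vaporisation at 76.7 °C: 195 kJ/kg
Δh = 31.45 + 195 = 226.45 kJ/kg
Q = ṁ·Δh = 203.0 kg/min × 226.45 kJ/kg = 45969 kJ/min
|Q| = 766.16 kW = 2758.2 MJ/h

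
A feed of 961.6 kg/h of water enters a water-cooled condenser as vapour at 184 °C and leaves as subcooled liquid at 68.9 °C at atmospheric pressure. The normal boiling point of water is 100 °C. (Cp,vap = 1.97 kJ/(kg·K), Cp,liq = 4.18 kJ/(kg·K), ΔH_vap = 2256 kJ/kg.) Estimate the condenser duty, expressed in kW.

vapour 184→100 °C: -165.48 kJ/kg
condensation at 100 °C: -2256 kJ/kg
liquid 100→68.9 °C: -130 kJ/kg
Δh = -165.48 + -2256 + -130 = -2551.5 kJ/kg
Q = ṁ·Δh = 961.6 kg/h × -2551.5 kJ/kg = -2.4535e+06 kJ/h
|Q| = 681.53 kW

Q_c = 682 kW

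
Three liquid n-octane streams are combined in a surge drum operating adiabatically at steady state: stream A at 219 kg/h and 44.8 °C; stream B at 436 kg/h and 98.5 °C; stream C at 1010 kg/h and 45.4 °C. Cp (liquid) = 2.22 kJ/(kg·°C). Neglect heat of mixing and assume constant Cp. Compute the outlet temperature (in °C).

T_out = 59.2 °C

Energy balance with Q = 0: Σ ṁᵢCp,ᵢ(T_out − Tᵢ) = 0
Σ ṁᵢCp,ᵢTᵢ = 219×2.22×44.8 + 436×2.22×98.5 + 1010×2.22×45.4 = 218920
Σ ṁᵢCp,ᵢ = 219×2.22 + 436×2.22 + 1010×2.22 = 3696.3
T_out = 218920 / 3696.3 = 59.226 °C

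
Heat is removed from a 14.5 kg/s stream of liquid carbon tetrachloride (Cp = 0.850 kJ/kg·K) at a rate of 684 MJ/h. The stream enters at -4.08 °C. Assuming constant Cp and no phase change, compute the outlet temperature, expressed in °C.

T_out = -19.5 °C

Q = 684 MJ/h = 190 kJ/s
ΔT = Q/(ṁ·Cp) = 190/(14.5×0.850) = 15.416 K
T_out = -4.08 − 15.416 = -19.496 °C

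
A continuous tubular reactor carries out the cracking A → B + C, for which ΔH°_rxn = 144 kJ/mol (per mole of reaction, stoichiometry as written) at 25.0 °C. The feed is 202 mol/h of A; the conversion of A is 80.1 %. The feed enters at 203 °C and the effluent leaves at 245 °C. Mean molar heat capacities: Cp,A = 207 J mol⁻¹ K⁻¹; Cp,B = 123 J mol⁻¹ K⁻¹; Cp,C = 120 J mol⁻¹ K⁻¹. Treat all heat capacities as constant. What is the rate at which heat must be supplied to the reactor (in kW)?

Q_in = 7.32 kW

Extent of reaction ξ = 0.801 × 202 = 161.8 mol/h
Reaction term: ξ·ΔH°_rxn = 161.8 × 144 = 23299 kJ/h
Sensible, feed 203→25 °C: -7442.9 kJ/h
Outlet flows (mol/h): A 40.198, B 161.8, C 161.8
Sensible, products 25→245 °C: 10481 kJ/h
Q = ΔH = 26337 kJ/h = 7.3159 kW
Heat supplied = 7.3159 kW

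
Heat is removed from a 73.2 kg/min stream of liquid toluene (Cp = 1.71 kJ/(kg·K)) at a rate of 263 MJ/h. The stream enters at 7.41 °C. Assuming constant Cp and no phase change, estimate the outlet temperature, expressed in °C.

Q = 263 MJ/h = 4383.3 kJ/min
ΔT = Q/(ṁ·Cp) = 4383.3/(73.2×1.71) = 35.018 K
T_out = 7.41 − 35.018 = -27.608 °C

T_out = -27.6 °C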